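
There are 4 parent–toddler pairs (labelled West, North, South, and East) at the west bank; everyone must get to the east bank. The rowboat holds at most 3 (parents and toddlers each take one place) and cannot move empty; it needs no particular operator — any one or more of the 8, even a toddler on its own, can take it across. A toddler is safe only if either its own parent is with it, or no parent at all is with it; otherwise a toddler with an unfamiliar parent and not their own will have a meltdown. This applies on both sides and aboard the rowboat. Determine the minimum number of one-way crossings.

Counting alone: each trip to the east bank takes at most 3 across and each return brings at least 1 back, so after t trips out (and t−1 returns) at most 3t − (t−1) of the 8 are across; that first reaches 8 at t = 4, so at least 7 crossings are needed.
The safety rule pushes this higher. Following every safe sequence of crossings, the most of the 8 that can be at the east bank as the rowboat arrives there on crossing 7 is 7 — never all 8.
So no plan with fewer than 9 crossings exists, and this one achieves 9:
1. parent West and toddler West cross → the east bank.
2. parent West crosses ← the west bank.
3. parent North, parent West, and toddler North cross → the east bank.
4. parent West and toddler West cross ← the west bank.
5. parent East, parent South, and parent West cross → the east bank.
6. toddler North crosses ← the west bank.
7. toddler North and toddler West cross → the east bank.
8. toddler West crosses ← the west bank.
9. toddler East, toddler South, and toddler West cross → the east bank.

9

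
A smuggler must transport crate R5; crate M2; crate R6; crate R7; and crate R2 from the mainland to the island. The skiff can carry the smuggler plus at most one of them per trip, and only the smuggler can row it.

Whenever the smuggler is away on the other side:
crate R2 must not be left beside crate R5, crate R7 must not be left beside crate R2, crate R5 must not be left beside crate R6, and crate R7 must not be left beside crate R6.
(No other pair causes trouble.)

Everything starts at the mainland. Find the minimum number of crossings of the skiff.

Whatever the first load, the items left behind include a forbidden pair without the smuggler. No opening move is safe, so no plan exists.

impossible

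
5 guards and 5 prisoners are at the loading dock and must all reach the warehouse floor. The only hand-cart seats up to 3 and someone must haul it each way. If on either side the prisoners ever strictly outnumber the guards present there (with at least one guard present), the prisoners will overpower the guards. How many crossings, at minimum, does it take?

11

Counting alone: each trip to the warehouse floor takes at most 3 across and each return brings at least 1 back, so after t trips out (and t−1 returns) at most 3t − (t−1) of the 10 are across; that first reaches 10 at t = 5, so at least 9 crossings are needed.
The safety rule pushes this higher. Following every safe sequence of crossings, the most of the 10 that can be at the warehouse floor as the hand-cart arrives there on crossing 9 is 9 — never all 10.
So no plan with fewer than 11 crossings exists, and this one achieves 11:
1. 2 prisoners → the warehouse floor.  (the loading dock: 5G 3P; the warehouse floor: 0G 2P)
2. 1 prisoner ← the loading dock.  (the loading dock: 5G 4P; the warehouse floor: 0G 1P)
3. 3 prisoners → the warehouse floor.  (the loading dock: 5G 1P; the warehouse floor: 0G 4P)
4. 1 prisoner ← the loading dock.  (the loading dock: 5G 2P; the warehouse floor: 0G 3P)
5. 3 guards → the warehouse floor.  (the loading dock: 2G 2P; the warehouse floor: 3G 3P)
6. 1 guard and 1 prisoner ← the loading dock.  (the loading dock: 3G 3P; the warehouse floor: 2G 2P)
7. 3 guards → the warehouse floor.  (the loading dock: 0G 3P; the warehouse floor: 5G 2P)
8. 1 prisoner ← the loading dock.  (the loading dock: 0G 4P; the warehouse floor: 5G 1P)
9. 2 prisoners → the warehouse floor.  (the loading dock: 0G 2P; the warehouse floor: 5G 3P)
10. 1 prisoner ← the loading dock.  (the loading dock: 0G 3P; the warehouse floor: 5G 2P)
11. 3 prisoners → the warehouse floor.  (the loading dock: 0G 0P; the warehouse floor: 5G 5P)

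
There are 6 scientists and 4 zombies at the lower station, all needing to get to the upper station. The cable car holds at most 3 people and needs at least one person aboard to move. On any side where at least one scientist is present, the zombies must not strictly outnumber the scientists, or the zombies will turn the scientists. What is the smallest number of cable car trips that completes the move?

9

Counting alone: each trip to the upper station takes at most 3 across and each return brings at least 1 back, so after t trips out (and t−1 returns) at most 3t − (t−1) of the 10 are across; that first reaches 10 at t = 5, so at least 9 crossings are needed.
The plan below uses exactly 9 crossings, so it is optimal:
1. 2 zombies → the upper station.  (the lower station: 6S 2Z; the upper station: 0S 2Z)
2. 1 zombie ← the lower station.  (the lower station: 6S 3Z; the upper station: 0S 1Z)
3. 3 zombies → the upper station.  (the lower station: 6S 0Z; the upper station: 0S 4Z)
4. 1 zombie ← the lower station.  (the lower station: 6S 1Z; the upper station: 0S 3Z)
5. 3 scientists → the upper station.  (the lower station: 3S 1Z; the upper station: 3S 3Z)
6. 1 zombie ← the lower station.  (the lower station: 3S 2Z; the upper station: 3S 2Z)
7. 1 scientist and 2 zombies → the upper station.  (the lower station: 2S 0Z; the upper station: 4S 4Z)
8. 1 zombie ← the lower station.  (the lower station: 2S 1Z; the upper station: 4S 3Z)
9. 2 scientists and 1 zombie → the upper station.  (the lower station: 0S 0Z; the upper station: 6S 4Z)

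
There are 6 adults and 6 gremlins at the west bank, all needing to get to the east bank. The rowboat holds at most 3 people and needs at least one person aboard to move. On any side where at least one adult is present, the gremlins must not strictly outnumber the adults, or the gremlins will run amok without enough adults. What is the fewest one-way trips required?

impossible

Following every safe sequence of crossings from the start, the most of the 12 that can be at the east bank as the rowboat arrives there on crossings 1, 3, 5 is 3, 5, 6 respectively; the best ever achieved is 6 of 12.
From crossing 7 on, no configuration arises that was not already reachable earlier: only 17 distinct safe configurations (who is on which side, and where the rowboat is) can ever be reached, none of them has everyone across, and every continuation just revisits them. They are: 0 adults + 0 gremlins across (rowboat back at the start); 0 adults + 1 gremlin across (rowboat there); 0 adults + 1 gremlin across (rowboat back at the start); 0 adults + 2 gremlins across (rowboat there); 0 adults + 2 gremlins across (rowboat back at the start); 0 adults + 3 gremlins across (rowboat there); 0 adults + 3 gremlins across (rowboat back at the start); 0 adults + 4 gremlins across (rowboat there); 0 adults + 4 gremlins across (rowboat back at the start); 0 adults + 5 gremlins across (rowboat there); 0 adults + 5 gremlins across (rowboat back at the start); 0 adults + 6 gremlins across (rowboat there); 1 adult + 1 gremlin across (rowboat there); 1 adult + 1 gremlin across (rowboat back at the start); 2 adults + 2 gremlins across (rowboat there); 2 adults + 2 gremlins across (rowboat back at the start); 3 adults + 3 gremlins across (rowboat there). So no valid plan exists.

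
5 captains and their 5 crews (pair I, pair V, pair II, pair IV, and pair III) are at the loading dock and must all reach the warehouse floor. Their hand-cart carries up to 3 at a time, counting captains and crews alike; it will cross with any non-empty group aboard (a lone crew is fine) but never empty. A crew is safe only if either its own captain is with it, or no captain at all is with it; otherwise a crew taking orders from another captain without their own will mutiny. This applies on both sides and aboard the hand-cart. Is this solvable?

1. captain I and crew I cross → the warehouse floor.
2. captain I crosses ← the loading dock.
3. crew II, crew IV, and crew V cross → the warehouse floor.
4. crew I crosses ← the loading dock.
5. captain II, captain IV, and captain V cross → the warehouse floor.
6. captain V and crew V cross ← the loading dock.
7. captain I, captain III, and captain V cross → the warehouse floor.
8. crew II crosses ← the loading dock.
9. crew I and crew V cross → the warehouse floor.
10. crew I crosses ← the loading dock.
11. crew I, crew II, and crew III cross → the warehouse floor.

Yes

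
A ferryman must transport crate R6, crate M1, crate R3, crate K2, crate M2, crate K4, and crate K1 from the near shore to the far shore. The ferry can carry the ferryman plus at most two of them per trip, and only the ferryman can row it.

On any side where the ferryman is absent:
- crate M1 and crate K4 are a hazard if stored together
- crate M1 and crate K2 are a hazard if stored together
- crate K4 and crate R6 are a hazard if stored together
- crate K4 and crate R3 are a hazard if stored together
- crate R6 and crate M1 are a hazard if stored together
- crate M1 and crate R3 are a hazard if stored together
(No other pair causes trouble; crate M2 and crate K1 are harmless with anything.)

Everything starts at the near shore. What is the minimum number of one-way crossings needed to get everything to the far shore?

Counting alone: the ferryman can take at most 2 across per trip to the far shore, so moving all 7 needs at least 4 loaded trips out, with a return between consecutive ones — at least 7 crossings.
The safety rule pushes this higher. Following every safe sequence of crossings, the most of the 7 that can be at the far shore as the ferry arrives there on crossings 7, 9 is 5, 6 respectively — never all 7.
So no plan with fewer than 11 crossings exists, and this one achieves 11:
1. Ferryman goes to the far shore with crate K4 and crate M1.
2. Ferryman goes back to the near shore with crate M1.
3. Ferryman goes to the far shore with crate K2 and crate M1.
4. Ferryman goes back to the near shore with crate M1.
5. Ferryman goes to the far shore with crate R3 and crate R6.
6. Ferryman goes back to the near shore with crate K4.
7. Ferryman goes to the far shore with crate M1 and crate M2.
8. Ferryman goes back to the near shore with crate M1.
9. Ferryman goes to the far shore with crate K1 and crate M1.
10. Ferryman goes back to the near shore with crate M1.
11. Ferryman goes to the far shore with crate K4 and crate M1.

11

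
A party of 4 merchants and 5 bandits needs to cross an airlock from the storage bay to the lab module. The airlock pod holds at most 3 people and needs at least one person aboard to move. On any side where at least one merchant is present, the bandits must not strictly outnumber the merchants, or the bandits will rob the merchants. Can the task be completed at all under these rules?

No

The bandits already outnumber the merchants at the storage bay before anyone moves, so the starting position itself is disallowed.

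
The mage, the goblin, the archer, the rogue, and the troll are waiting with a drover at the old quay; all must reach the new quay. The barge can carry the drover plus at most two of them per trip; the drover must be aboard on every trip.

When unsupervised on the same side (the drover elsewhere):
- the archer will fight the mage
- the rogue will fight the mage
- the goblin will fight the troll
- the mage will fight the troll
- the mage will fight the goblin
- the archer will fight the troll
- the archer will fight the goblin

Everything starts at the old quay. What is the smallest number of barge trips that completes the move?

impossible

Whatever the first load, the items left behind include a forbidden pair without the drover. No opening move is safe, so no plan exists.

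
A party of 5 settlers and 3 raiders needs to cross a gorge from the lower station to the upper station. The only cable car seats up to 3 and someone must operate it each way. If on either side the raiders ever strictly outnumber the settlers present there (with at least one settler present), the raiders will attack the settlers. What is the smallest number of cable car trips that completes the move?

7

Counting alone: each trip to the upper station takes at most 3 across and each return brings at least 1 back, so after t trips out (and t−1 returns) at most 3t − (t−1) of the 8 are across; that first reaches 8 at t = 4, so at least 7 crossings are needed.
The plan below uses exactly 7 crossings, so it is optimal:
1. 2 raiders → the upper station.  (the lower station: 5S 1R; the upper station: 0S 2R)
2. 1 raider ← the lower station.  (the lower station: 5S 2R; the upper station: 0S 1R)
3. 2 settlers and 1 raider → the upper station.  (the lower station: 3S 1R; the upper station: 2S 2R)
4. 1 raider ← the lower station.  (the lower station: 3S 2R; the upper station: 2S 1R)
5. 1 settler and 2 raiders → the upper station.  (the lower station: 2S 0R; the upper station: 3S 3R)
6. 1 raider ← the lower station.  (the lower station: 2S 1R; the upper station: 3S 2R)
7. 2 settlers and 1 raider → the upper station.  (the lower station: 0S 0R; the upper station: 5S 3R)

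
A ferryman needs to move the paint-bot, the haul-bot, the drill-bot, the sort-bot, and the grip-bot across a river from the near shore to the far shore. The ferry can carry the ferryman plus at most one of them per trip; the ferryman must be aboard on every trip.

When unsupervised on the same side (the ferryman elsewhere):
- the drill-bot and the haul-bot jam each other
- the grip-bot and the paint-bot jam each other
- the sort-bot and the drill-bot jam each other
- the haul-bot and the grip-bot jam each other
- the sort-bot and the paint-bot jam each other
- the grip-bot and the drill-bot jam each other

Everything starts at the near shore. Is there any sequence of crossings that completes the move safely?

Whatever the first load, the items left behind include a forbidden pair without the ferryman. No opening move is safe, so no plan exists.

No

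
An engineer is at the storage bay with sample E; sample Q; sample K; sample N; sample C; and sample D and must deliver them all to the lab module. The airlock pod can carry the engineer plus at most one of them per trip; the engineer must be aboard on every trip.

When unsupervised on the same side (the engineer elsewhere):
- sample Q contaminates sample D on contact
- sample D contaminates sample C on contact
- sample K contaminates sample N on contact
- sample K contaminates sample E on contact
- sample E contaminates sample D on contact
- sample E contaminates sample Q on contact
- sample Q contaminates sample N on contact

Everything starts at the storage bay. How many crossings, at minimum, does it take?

impossible

Whatever the first load, the items left behind include a forbidden pair without the engineer. No opening move is safe, so no plan exists.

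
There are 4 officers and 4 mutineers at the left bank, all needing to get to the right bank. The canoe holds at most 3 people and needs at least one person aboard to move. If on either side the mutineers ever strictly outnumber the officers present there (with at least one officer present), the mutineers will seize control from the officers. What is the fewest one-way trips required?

Counting alone: each trip to the right bank takes at most 3 across and each return brings at least 1 back, so after t trips out (and t−1 returns) at most 3t − (t−1) of the 8 are across; that first reaches 8 at t = 4, so at least 7 crossings are needed.
The safety rule pushes this higher. Following every safe sequence of crossings, the most of the 8 that can be at the right bank as the canoe arrives there on crossing 7 is 7 — never all 8.
So no plan with fewer than 9 crossings exists, and this one achieves 9:
1. 2 mutineers → the right bank.  (the left bank: 4O 2M; the right bank: 0O 2M)
2. 1 mutineer ← the left bank.  (the left bank: 4O 3M; the right bank: 0O 1M)
3. 3 mutineers → the right bank.  (the left bank: 4O 0M; the right bank: 0O 4M)
4. 1 mutineer ← the left bank.  (the left bank: 4O 1M; the right bank: 0O 3M)
5. 3 officers → the right bank.  (the left bank: 1O 1M; the right bank: 3O 3M)
6. 1 officer and 1 mutineer ← the left bank.  (the left bank: 2O 2M; the right bank: 2O 2M)
7. 2 officers → the right bank.  (the left bank: 0O 2M; the right bank: 4O 2M)
8. 1 mutineer ← the left bank.  (the left bank: 0O 3M; the right bank: 4O 1M)
9. 3 mutineers → the right bank.  (the left bank: 0O 0M; the right bank: 4O 4M)

9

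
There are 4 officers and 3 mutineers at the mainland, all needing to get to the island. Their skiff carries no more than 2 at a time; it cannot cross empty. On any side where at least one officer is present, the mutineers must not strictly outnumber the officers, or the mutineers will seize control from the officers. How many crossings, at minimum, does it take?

11

Counting alone: each trip to the island takes at most 2 across and each return brings at least 1 back, so after t trips out (and t−1 returns) at most 2t − (t−1) of the 7 are across; that first reaches 7 at t = 6, so at least 11 crossings are needed.
The plan below uses exactly 11 crossings, so it is optimal:
1. 2 mutineers → the island.  (the mainland: 4O 1M; the island: 0O 2M)
2. 1 mutineer ← the mainland.  (the mainland: 4O 2M; the island: 0O 1M)
3. 2 mutineers → the island.  (the mainland: 4O 0M; the island: 0O 3M)
4. 1 mutineer ← the mainland.  (the mainland: 4O 1M; the island: 0O 2M)
5. 2 officers → the island.  (the mainland: 2O 1M; the island: 2O 2M)
6. 1 mutineer ← the mainland.  (the mainland: 2O 2M; the island: 2O 1M)
7. 1 officer and 1 mutineer → the island.  (the mainland: 1O 1M; the island: 3O 2M)
8. 1 officer ← the mainland.  (the mainland: 2O 1M; the island: 2O 2M)
9. 1 officer and 1 mutineer → the island.  (the mainland: 1O 0M; the island: 3O 3M)
10. 1 mutineer ← the mainland.  (the mainland: 1O 1M; the island: 3O 2M)
11. 1 officer and 1 mutineer → the island.  (the mainland: 0O 0M; the island: 4O 3M)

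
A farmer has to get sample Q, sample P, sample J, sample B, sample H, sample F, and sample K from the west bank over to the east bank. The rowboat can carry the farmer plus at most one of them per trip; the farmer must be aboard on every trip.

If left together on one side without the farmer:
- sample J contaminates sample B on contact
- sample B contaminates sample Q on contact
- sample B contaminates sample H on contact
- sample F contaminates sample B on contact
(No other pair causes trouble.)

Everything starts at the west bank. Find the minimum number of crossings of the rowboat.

Following every safe sequence of crossings from the start, the most of the 7 that can be at the east bank as the rowboat arrives there on crossings 1, 3, 5, 7 is 1, 2, 3, 4 respectively; the best ever achieved is 4 of 7.
From crossing 9 on, no configuration arises that was not already reachable earlier: only 44 distinct safe configurations (who is on which side, and where the rowboat is) can ever be reached, none of them has everyone across, and every continuation just revisits them. So no valid plan exists.

impossible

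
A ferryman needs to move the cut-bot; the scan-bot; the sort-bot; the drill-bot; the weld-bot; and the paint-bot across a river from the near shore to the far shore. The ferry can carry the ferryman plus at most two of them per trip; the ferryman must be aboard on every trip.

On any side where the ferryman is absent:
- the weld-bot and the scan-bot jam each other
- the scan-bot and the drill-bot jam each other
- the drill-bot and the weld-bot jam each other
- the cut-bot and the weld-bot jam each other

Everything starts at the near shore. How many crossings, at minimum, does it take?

9

Counting alone: the ferryman can take at most 2 across per trip to the far shore, so moving all 6 needs at least 3 loaded trips out, with a return between consecutive ones — at least 5 crossings.
The safety rule pushes this higher. Following every safe sequence of crossings, the most of the 6 that can be at the far shore as the ferry arrives there on crossings 5, 7 is 4, 5 respectively — never all 6.
So no plan with fewer than 9 crossings exists, and this one achieves 9:
1. Ferryman goes to the far shore with the scan-bot and the weld-bot.  [the near shore: the cut-bot, the drill-bot, the paint-bot, the sort-bot | the far shore: the scan-bot, the weld-bot]
2. Ferryman goes back to the near shore with the scan-bot.  [the near shore: the cut-bot, the drill-bot, the paint-bot, the scan-bot, the sort-bot | the far shore: the weld-bot]
3. Ferryman goes to the far shore with the cut-bot and the scan-bot.  [the near shore: the drill-bot, the paint-bot, the sort-bot | the far shore: the cut-bot, the scan-bot, the weld-bot]
4. Ferryman goes back to the near shore with the weld-bot.  [the near shore: the drill-bot, the paint-bot, the sort-bot, the weld-bot | the far shore: the cut-bot, the scan-bot]
5. Ferryman goes to the far shore with the drill-bot and the sort-bot.  [the near shore: the paint-bot, the weld-bot | the far shore: the cut-bot, the drill-bot, the scan-bot, the sort-bot]
6. Ferryman goes back to the near shore with the scan-bot.  [the near shore: the paint-bot, the scan-bot, the weld-bot | the far shore: the cut-bot, the drill-bot, the sort-bot]
7. Ferryman goes to the far shore with the paint-bot and the scan-bot.  [the near shore: the weld-bot | the far shore: the cut-bot, the drill-bot, the paint-bot, the scan-bot, the sort-bot]
8. Ferryman goes back to the near shore with the scan-bot.  [the near shore: the scan-bot, the weld-bot | the far shore: the cut-bot, the drill-bot, the paint-bot, the sort-bot]
9. Ferryman goes to the far shore with the scan-bot and the weld-bot.  [the near shore: — | the far shore: the cut-bot, the drill-bot, the paint-bot, the scan-bot, the sort-bot, the weld-bot]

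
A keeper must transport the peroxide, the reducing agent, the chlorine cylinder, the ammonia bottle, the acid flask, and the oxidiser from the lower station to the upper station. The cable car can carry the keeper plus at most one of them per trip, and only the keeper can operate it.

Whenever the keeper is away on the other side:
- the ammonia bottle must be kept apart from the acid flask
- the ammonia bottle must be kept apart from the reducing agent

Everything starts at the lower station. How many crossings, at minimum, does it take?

Counting alone: the keeper can take at most 1 across per trip to the upper station, so moving all 6 needs at least 6 loaded trips out, with a return between consecutive ones — at least 11 crossings.
The safety rule pushes this higher. Following every safe sequence of crossings, the most of the 6 that can be at the upper station as the cable car arrives there on crossing 11 is 5 — never all 6.
So no plan with fewer than 13 crossings exists, and this one achieves 13:
1. Keeper goes to the upper station with the ammonia bottle.  [the lower station: the acid flask, the chlorine cylinder, the oxidiser, the peroxide, the reducing agent | the upper station: the ammonia bottle]
2. Keeper goes back to the lower station alone.  [the lower station: the acid flask, the chlorine cylinder, the oxidiser, the peroxide, the reducing agent | the upper station: the ammonia bottle]
3. Keeper goes to the upper station with the peroxide.  [the lower station: the acid flask, the chlorine cylinder, the oxidiser, the reducing agent | the upper station: the ammonia bottle, the peroxide]
4. Keeper goes back to the lower station alone.  [the lower station: the acid flask, the chlorine cylinder, the oxidiser, the reducing agent | the upper station: the ammonia bottle, the peroxide]
5. Keeper goes to the upper station with the reducing agent.  [the lower station: the acid flask, the chlorine cylinder, the oxidiser | the upper station: the ammonia bottle, the peroxide, the reducing agent]
6. Keeper goes back to the lower station with the ammonia bottle.  [the lower station: the acid flask, the ammonia bottle, the chlorine cylinder, the oxidiser | the upper station: the peroxide, the reducing agent]
7. Keeper goes to the upper station with the acid flask.  [the lower station: the ammonia bottle, the chlorine cylinder, the oxidiser | the upper station: the acid flask, the peroxide, the reducing agent]
8. Keeper goes back to the lower station alone.  [the lower station: the ammonia bottle, the chlorine cylinder, the oxidiser | the upper station: the acid flask, the peroxide, the reducing agent]
9. Keeper goes to the upper station with the chlorine cylinder.  [the lower station: the ammonia bottle, the oxidiser | the upper station: the acid flask, the chlorine cylinder, the peroxide, the reducing agent]
10. Keeper goes back to the lower station alone.  [the lower station: the ammonia bottle, the oxidiser | the upper station: the acid flask, the chlorine cylinder, the peroxide, the reducing agent]
11. Keeper goes to the upper station with the oxidiser.  [the lower station: the ammonia bottle | the upper station: the acid flask, the chlorine cylinder, the oxidiser, the peroxide, the reducing agent]
12. Keeper goes back to the lower station alone.  [the lower station: the ammonia bottle | the upper station: the acid flask, the chlorine cylinder, the oxidiser, the peroxide, the reducing agent]
13. Keeper goes to the upper station with the ammonia bottle.  [the lower station: — | the upper station: the acid flask, the ammonia bottle, the chlorine cylinder, the oxidiser, the peroxide, the reducing agent]

13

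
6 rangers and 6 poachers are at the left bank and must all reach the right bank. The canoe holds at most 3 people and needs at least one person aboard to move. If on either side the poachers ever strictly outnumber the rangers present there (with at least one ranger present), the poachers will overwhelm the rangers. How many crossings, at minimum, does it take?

Following every safe sequence of crossings from the start, the most of the 12 that can be at the right bank as the canoe arrives there on crossings 1, 3, 5 is 3, 5, 6 respectively; the best ever achieved is 6 of 12.
From crossing 7 on, no configuration arises that was not already reachable earlier: only 17 distinct safe configurations (who is on which side, and where the canoe is) can ever be reached, none of them has everyone across, and every continuation just revisits them. They are: 0 rangers + 0 poachers across (canoe back at the start); 0 rangers + 1 poacher across (canoe there); 0 rangers + 1 poacher across (canoe back at the start); 0 rangers + 2 poachers across (canoe there); 0 rangers + 2 poachers across (canoe back at the start); 0 rangers + 3 poachers across (canoe there); 0 rangers + 3 poachers across (canoe back at the start); 0 rangers + 4 poachers across (canoe there); 0 rangers + 4 poachers across (canoe back at the start); 0 rangers + 5 poachers across (canoe there); 0 rangers + 5 poachers across (canoe back at the start); 0 rangers + 6 poachers across (canoe there); 1 ranger + 1 poacher across (canoe there); 1 ranger + 1 poacher across (canoe back at the start); 2 rangers + 2 poachers across (canoe there); 2 rangers + 2 poachers across (canoe back at the start); 3 rangers + 3 poachers across (canoe there). So no valid plan exists.

impossible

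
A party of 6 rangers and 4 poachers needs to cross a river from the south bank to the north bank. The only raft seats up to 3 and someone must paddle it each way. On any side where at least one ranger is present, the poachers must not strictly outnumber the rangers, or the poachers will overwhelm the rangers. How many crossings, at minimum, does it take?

9

Counting alone: each trip to the north bank takes at most 3 across and each return brings at least 1 back, so after t trips out (and t−1 returns) at most 3t − (t−1) of the 10 are across; that first reaches 10 at t = 5, so at least 9 crossings are needed.
The plan below uses exactly 9 crossings, so it is optimal:
1. 2 poachers → the north bank.  (the south bank: 6R 2P; the north bank: 0R 2P)
2. 1 poacher ← the south bank.  (the south bank: 6R 3P; the north bank: 0R 1P)
3. 3 poachers → the north bank.  (the south bank: 6R 0P; the north bank: 0R 4P)
4. 1 poacher ← the south bank.  (the south bank: 6R 1P; the north bank: 0R 3P)
5. 3 rangers → the north bank.  (the south bank: 3R 1P; the north bank: 3R 3P)
6. 1 poacher ← the south bank.  (the south bank: 3R 2P; the north bank: 3R 2P)
7. 1 ranger and 2 poachers → the north bank.  (the south bank: 2R 0P; the north bank: 4R 4P)
8. 1 poacher ← the south bank.  (the south bank: 2R 1P; the north bank: 4R 3P)
9. 2 rangers and 1 poacher → the north bank.  (the south bank: 0R 0P; the north bank: 6R 4P)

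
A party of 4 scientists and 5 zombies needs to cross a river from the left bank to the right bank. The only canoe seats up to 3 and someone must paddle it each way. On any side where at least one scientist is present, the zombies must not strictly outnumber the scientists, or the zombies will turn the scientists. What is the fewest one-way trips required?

The zombies already outnumber the scientists at the left bank before anyone moves, so the starting position itself is disallowed.

impossible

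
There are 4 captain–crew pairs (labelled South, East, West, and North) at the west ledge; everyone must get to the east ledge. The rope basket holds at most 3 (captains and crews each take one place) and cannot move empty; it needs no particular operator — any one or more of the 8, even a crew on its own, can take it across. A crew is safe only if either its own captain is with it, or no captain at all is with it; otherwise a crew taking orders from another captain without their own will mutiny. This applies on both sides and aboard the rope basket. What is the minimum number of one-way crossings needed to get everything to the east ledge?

9

Counting alone: each trip to the east ledge takes at most 3 across and each return brings at least 1 back, so after t trips out (and t−1 returns) at most 3t − (t−1) of the 8 are across; that first reaches 8 at t = 4, so at least 7 crossings are needed.
The safety rule pushes this higher. Following every safe sequence of crossings, the most of the 8 that can be at the east ledge as the rope basket arrives there on crossing 7 is 7 — never all 8.
So no plan with fewer than 9 crossings exists, and this one achieves 9:
1. captain South and crew South cross → the east ledge.
2. captain South crosses ← the west ledge.
3. captain East, captain South, and crew East cross → the east ledge.
4. captain South and crew South cross ← the west ledge.
5. captain North, captain South, and captain West cross → the east ledge.
6. crew East crosses ← the west ledge.
7. crew East and crew South cross → the east ledge.
8. crew South crosses ← the west ledge.
9. crew North, crew South, and crew West cross → the east ledge.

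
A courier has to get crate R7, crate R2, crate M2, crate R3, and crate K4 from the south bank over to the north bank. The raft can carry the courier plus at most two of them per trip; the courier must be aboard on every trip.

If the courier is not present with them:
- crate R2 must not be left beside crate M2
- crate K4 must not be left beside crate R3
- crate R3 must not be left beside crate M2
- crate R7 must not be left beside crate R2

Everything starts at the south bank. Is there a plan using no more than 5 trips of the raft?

No

Counting alone: the courier can take at most 2 across per trip to the north bank, so moving all 5 needs at least 3 loaded trips out, with a return between consecutive ones — at least 5 crossings.
The safety rule pushes this higher. Following every safe sequence of crossings, the most of the 5 that can be at the north bank as the raft arrives there on crossing 5 is 4 — never all 5.
So the move cannot be finished within 5 crossings. (The shortest complete plan takes 7:)
1. Courier goes to the north bank with crate R2 and crate R3.  [the south bank: crate K4, crate M2, crate R7 | the north bank: crate R2, crate R3]
2. Courier goes back to the south bank alone.  [the south bank: crate K4, crate M2, crate R7 | the north bank: crate R2, crate R3]
3. Courier goes to the north bank with crate R7.  [the south bank: crate K4, crate M2 | the north bank: crate R2, crate R3, crate R7]
4. Courier goes back to the south bank with crate R2.  [the south bank: crate K4, crate M2, crate R2 | the north bank: crate R3, crate R7]
5. Courier goes to the north bank with crate K4 and crate M2.  [the south bank: crate R2 | the north bank: crate K4, crate M2, crate R3, crate R7]
6. Courier goes back to the south bank with crate R3.  [the south bank: crate R2, crate R3 | the north bank: crate K4, crate M2, crate R7]
7. Courier goes to the north bank with crate R2 and crate R3.  [the south bank: — | the north bank: crate K4, crate M2, crate R2, crate R3, crate R7]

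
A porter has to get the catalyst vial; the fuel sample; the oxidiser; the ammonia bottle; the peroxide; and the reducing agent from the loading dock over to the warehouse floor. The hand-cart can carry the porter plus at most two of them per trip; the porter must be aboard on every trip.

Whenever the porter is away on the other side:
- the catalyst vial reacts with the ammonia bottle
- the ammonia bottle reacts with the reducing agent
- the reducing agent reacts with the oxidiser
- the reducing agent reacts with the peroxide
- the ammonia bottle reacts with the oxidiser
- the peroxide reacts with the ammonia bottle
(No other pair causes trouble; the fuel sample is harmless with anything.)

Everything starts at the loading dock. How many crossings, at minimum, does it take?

9

Counting alone: the porter can take at most 2 across per trip to the warehouse floor, so moving all 6 needs at least 3 loaded trips out, with a return between consecutive ones — at least 5 crossings.
The safety rule pushes this higher. Following every safe sequence of crossings, the most of the 6 that can be at the warehouse floor as the hand-cart arrives there on crossings 5, 7 is 4, 5 respectively — never all 6.
So no plan with fewer than 9 crossings exists, and this one achieves 9:
1. Porter goes to the warehouse floor with the ammonia bottle and the reducing agent.  [the loading dock: the catalyst vial, the fuel sample, the oxidiser, the peroxide | the warehouse floor: the ammonia bottle, the reducing agent]
2. Porter goes back to the loading dock with the ammonia bottle.  [the loading dock: the ammonia bottle, the catalyst vial, the fuel sample, the oxidiser, the peroxide | the warehouse floor: the reducing agent]
3. Porter goes to the warehouse floor with the ammonia bottle and the catalyst vial.  [the loading dock: the fuel sample, the oxidiser, the peroxide | the warehouse floor: the ammonia bottle, the catalyst vial, the reducing agent]
4. Porter goes back to the loading dock with the ammonia bottle.  [the loading dock: the ammonia bottle, the fuel sample, the oxidiser, the peroxide | the warehouse floor: the catalyst vial, the reducing agent]
5. Porter goes to the warehouse floor with the ammonia bottle and the fuel sample.  [the loading dock: the oxidiser, the peroxide | the warehouse floor: the ammonia bottle, the catalyst vial, the fuel sample, the reducing agent]
6. Porter goes back to the loading dock with the ammonia bottle.  [the loading dock: the ammonia bottle, the oxidiser, the peroxide | the warehouse floor: the catalyst vial, the fuel sample, the reducing agent]
7. Porter goes to the warehouse floor with the oxidiser and the peroxide.  [the loading dock: the ammonia bottle | the warehouse floor: the catalyst vial, the fuel sample, the oxidiser, the peroxide, the reducing agent]
8. Porter goes back to the loading dock with the reducing agent.  [the loading dock: the ammonia bottle, the reducing agent | the warehouse floor: the catalyst vial, the fuel sample, the oxidiser, the peroxide]
9. Porter goes to the warehouse floor with the ammonia bottle and the reducing agent.  [the loading dock: — | the warehouse floor: the ammonia bottle, the catalyst vial, the fuel sample, the oxidiser, the peroxide, the reducing agent]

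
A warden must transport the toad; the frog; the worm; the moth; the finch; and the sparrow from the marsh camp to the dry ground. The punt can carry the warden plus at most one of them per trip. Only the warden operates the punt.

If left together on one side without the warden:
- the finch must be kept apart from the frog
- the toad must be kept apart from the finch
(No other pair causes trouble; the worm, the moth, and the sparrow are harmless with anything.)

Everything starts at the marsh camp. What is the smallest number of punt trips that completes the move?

Counting alone: the warden can take at most 1 across per trip to the dry ground, so moving all 6 needs at least 6 loaded trips out, with a return between consecutive ones — at least 11 crossings.
The safety rule pushes this higher. Following every safe sequence of crossings, the most of the 6 that can be at the dry ground as the punt arrives there on crossing 11 is 5 — never all 6.
So no plan with fewer than 13 crossings exists, and this one achieves 13:
1. Warden goes to the dry ground with the finch.
2. Warden goes back to the marsh camp alone.
3. Warden goes to the dry ground with the toad.
4. Warden goes back to the marsh camp with the finch.
5. Warden goes to the dry ground with the frog.
6. Warden goes back to the marsh camp alone.
7. Warden goes to the dry ground with the worm.
8. Warden goes back to the marsh camp alone.
9. Warden goes to the dry ground with the moth.
10. Warden goes back to the marsh camp alone.
11. Warden goes to the dry ground with the sparrow.
12. Warden goes back to the marsh camp alone.
13. Warden goes to the dry ground with the finch.

13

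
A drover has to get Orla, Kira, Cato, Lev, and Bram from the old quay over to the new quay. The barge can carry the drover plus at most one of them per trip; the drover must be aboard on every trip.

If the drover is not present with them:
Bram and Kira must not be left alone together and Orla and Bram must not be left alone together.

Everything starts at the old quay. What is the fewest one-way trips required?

11

Counting alone: the drover can take at most 1 across per trip to the new quay, so moving all 5 needs at least 5 loaded trips out, with a return between consecutive ones — at least 9 crossings.
The safety rule pushes this higher. Following every safe sequence of crossings, the most of the 5 that can be at the new quay as the barge arrives there on crossing 9 is 4 — never all 5.
So no plan with fewer than 11 crossings exists, and this one achieves 11:
1. Drover goes to the new quay with Bram.  [the old quay: Cato, Kira, Lev, Orla | the new quay: Bram]
2. Drover goes back to the old quay alone.  [the old quay: Cato, Kira, Lev, Orla | the new quay: Bram]
3. Drover goes to the new quay with Orla.  [the old quay: Cato, Kira, Lev | the new quay: Bram, Orla]
4. Drover goes back to the old quay with Bram.  [the old quay: Bram, Cato, Kira, Lev | the new quay: Orla]
5. Drover goes to the new quay with Kira.  [the old quay: Bram, Cato, Lev | the new quay: Kira, Orla]
6. Drover goes back to the old quay alone.  [the old quay: Bram, Cato, Lev | the new quay: Kira, Orla]
7. Drover goes to the new quay with Cato.  [the old quay: Bram, Lev | the new quay: Cato, Kira, Orla]
8. Drover goes back to the old quay alone.  [the old quay: Bram, Lev | the new quay: Cato, Kira, Orla]
9. Drover goes to the new quay with Lev.  [the old quay: Bram | the new quay: Cato, Kira, Lev, Orla]
10. Drover goes back to the old quay alone.  [the old quay: Bram | the new quay: Cato, Kira, Lev, Orla]
11. Drover goes to the new quay with Bram.  [the old quay: — | the new quay: Bram, Cato, Kira, Lev, Orla]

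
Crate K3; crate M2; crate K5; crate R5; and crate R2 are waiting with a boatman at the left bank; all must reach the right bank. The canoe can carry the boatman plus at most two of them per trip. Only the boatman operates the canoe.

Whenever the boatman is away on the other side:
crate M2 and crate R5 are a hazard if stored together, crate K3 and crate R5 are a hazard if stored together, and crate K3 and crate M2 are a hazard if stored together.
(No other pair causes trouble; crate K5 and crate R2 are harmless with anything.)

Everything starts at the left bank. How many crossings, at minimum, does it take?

Counting alone: the boatman can take at most 2 across per trip to the right bank, so moving all 5 needs at least 3 loaded trips out, with a return between consecutive ones — at least 5 crossings.
The safety rule pushes this higher. Following every safe sequence of crossings, the most of the 5 that can be at the right bank as the canoe arrives there on crossing 5 is 4 — never all 5.
So no plan with fewer than 7 crossings exists, and this one achieves 7:
1. Boatman goes to the right bank with crate K3 and crate M2.  [the left bank: crate K5, crate R2, crate R5 | the right bank: crate K3, crate M2]
2. Boatman goes back to the left bank with crate K3.  [the left bank: crate K3, crate K5, crate R2, crate R5 | the right bank: crate M2]
3. Boatman goes to the right bank with crate K3 and crate K5.  [the left bank: crate R2, crate R5 | the right bank: crate K3, crate K5, crate M2]
4. Boatman goes back to the left bank with crate K3.  [the left bank: crate K3, crate R2, crate R5 | the right bank: crate K5, crate M2]
5. Boatman goes to the right bank with crate K3 and crate R2.  [the left bank: crate R5 | the right bank: crate K3, crate K5, crate M2, crate R2]
6. Boatman goes back to the left bank with crate K3.  [the left bank: crate K3, crate R5 | the right bank: crate K5, crate M2, crate R2]
7. Boatman goes to the right bank with crate K3 and crate R5.  [the left bank: — | the right bank: crate K3, crate K5, crate M2, crate R2, crate R5]

7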